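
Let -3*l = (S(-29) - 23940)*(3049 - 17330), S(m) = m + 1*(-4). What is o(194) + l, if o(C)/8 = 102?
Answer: -114118655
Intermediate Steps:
S(m) = -4 + m (S(m) = m - 4 = -4 + m)
o(C) = 816 (o(C) = 8*102 = 816)
l = -114119471 (l = -((-4 - 29) - 23940)*(3049 - 17330)/3 = -(-33 - 23940)*(-14281)/3 = -(-7991)*(-14281) = -⅓*342358413 = -114119471)
o(194) + l = 816 - 114119471 = -114118655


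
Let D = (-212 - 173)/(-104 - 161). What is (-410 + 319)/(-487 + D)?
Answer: 4823/25734 ≈ 0.18742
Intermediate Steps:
D = 77/53 (D = -385/(-265) = -385*(-1/265) = 77/53 ≈ 1.4528)
(-410 + 319)/(-487 + D) = (-410 + 319)/(-487 + 77/53) = -91/(-25734/53) = -91*(-53/25734) = 4823/25734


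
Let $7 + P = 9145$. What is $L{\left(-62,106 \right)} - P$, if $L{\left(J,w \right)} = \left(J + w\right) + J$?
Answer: $-9156$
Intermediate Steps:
$P = 9138$ ($P = -7 + 9145 = 9138$)
$L{\left(J,w \right)} = w + 2 J$
$L{\left(-62,106 \right)} - P = \left(106 + 2 \left(-62\right)\right) - 9138 = \left(106 - 124\right) - 9138 = -18 - 9138 = -9156$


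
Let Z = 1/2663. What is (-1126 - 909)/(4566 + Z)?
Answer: -5419205/12159259 ≈ -0.44569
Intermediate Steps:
Z = 1/2663 ≈ 0.00037552
(-1126 - 909)/(4566 + Z) = (-1126 - 909)/(4566 + 1/2663) = -2035/12159259/2663 = -2035*2663/12159259 = -5419205/12159259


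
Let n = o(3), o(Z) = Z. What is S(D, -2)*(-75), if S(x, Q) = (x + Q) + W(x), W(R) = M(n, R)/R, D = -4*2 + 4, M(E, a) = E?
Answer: 2025/4 ≈ 506.25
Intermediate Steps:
n = 3
D = -4 (D = -8 + 4 = -4)
W(R) = 3/R
S(x, Q) = Q + x + 3/x (S(x, Q) = (x + Q) + 3/x = (Q + x) + 3/x = Q + x + 3/x)
S(D, -2)*(-75) = (-2 - 4 + 3/(-4))*(-75) = (-2 - 4 + 3*(-¼))*(-75) = (-2 - 4 - ¾)*(-75) = -27/4*(-75) = 2025/4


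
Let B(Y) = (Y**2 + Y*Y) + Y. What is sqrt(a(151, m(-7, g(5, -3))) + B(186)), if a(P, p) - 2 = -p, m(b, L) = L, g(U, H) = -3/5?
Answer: sqrt(1734515)/5 ≈ 263.40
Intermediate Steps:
g(U, H) = -3/5 (g(U, H) = -3*1/5 = -3/5)
a(P, p) = 2 - p
B(Y) = Y + 2*Y**2 (B(Y) = (Y**2 + Y**2) + Y = 2*Y**2 + Y = Y + 2*Y**2)
sqrt(a(151, m(-7, g(5, -3))) + B(186)) = sqrt((2 - 1*(-3/5)) + 186*(1 + 2*186)) = sqrt((2 + 3/5) + 186*(1 + 372)) = sqrt(13/5 + 186*373) = sqrt(13/5 + 69378) = sqrt(346903/5) = sqrt(1734515)/5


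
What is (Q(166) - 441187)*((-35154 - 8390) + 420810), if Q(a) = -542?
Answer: -166649332914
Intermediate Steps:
(Q(166) - 441187)*((-35154 - 8390) + 420810) = (-542 - 441187)*((-35154 - 8390) + 420810) = -441729*(-43544 + 420810) = -441729*377266 = -166649332914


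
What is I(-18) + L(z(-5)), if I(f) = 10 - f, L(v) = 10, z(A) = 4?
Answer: 38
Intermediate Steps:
I(-18) + L(z(-5)) = (10 - 1*(-18)) + 10 = (10 + 18) + 10 = 28 + 10 = 38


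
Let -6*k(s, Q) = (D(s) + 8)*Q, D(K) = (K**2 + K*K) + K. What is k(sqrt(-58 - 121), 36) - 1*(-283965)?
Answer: 286065 - 6*I*sqrt(179) ≈ 2.8607e+5 - 80.275*I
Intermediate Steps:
D(K) = K + 2*K**2 (D(K) = (K**2 + K**2) + K = 2*K**2 + K = K + 2*K**2)
k(s, Q) = -Q*(8 + s*(1 + 2*s))/6 (k(s, Q) = -(s*(1 + 2*s) + 8)*Q/6 = -(8 + s*(1 + 2*s))*Q/6 = -Q*(8 + s*(1 + 2*s))/6)
k(sqrt(-58 - 121), 36) - 1*(-283965) = -1/6*36*(8 + sqrt(-58 - 121)*(1 + 2*sqrt(-58 - 121))) - 1*(-283965) = -1/6*36*(8 + sqrt(-179)*(1 + 2*sqrt(-179))) + 283965 = -1/6*36*(8 + (I*sqrt(179))*(1 + 2*(I*sqrt(179)))) + 283965 = -1/6*36*(8 + (I*sqrt(179))*(1 + 2*I*sqrt(179))) + 283965 = -1/6*36*(8 + I*sqrt(179)*(1 + 2*I*sqrt(179))) + 283965 = (-48 - 6*I*sqrt(179)*(1 + 2*I*sqrt(179))) + 283965 = 283917 - 6*I*sqrt(179)*(1 + 2*I*sqrt(179))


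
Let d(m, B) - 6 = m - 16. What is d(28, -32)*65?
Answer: 1170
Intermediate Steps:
d(m, B) = -10 + m (d(m, B) = 6 + (m - 16) = 6 + (-16 + m) = -10 + m)
d(28, -32)*65 = (-10 + 28)*65 = 18*65 = 1170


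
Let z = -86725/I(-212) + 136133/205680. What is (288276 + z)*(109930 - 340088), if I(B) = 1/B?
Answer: -442002732996560227/102840 ≈ -4.2980e+12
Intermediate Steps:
z = 3781570912133/205680 (z = -86725/(1/(-212)) + 136133/205680 = -86725/(-1/212) + 136133*(1/205680) = -86725*(-212) + 136133/205680 = 18385700 + 136133/205680 = 3781570912133/205680 ≈ 1.8386e+7)
(288276 + z)*(109930 - 340088) = (288276 + 3781570912133/205680)*(109930 - 340088) = (3840863519813/205680)*(-230158) = -442002732996560227/102840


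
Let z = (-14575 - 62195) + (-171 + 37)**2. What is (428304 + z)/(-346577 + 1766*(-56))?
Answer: -369490/445473 ≈ -0.82943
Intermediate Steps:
z = -58814 (z = -76770 + (-134)**2 = -76770 + 17956 = -58814)
(428304 + z)/(-346577 + 1766*(-56)) = (428304 - 58814)/(-346577 + 1766*(-56)) = 369490/(-346577 - 98896) = 369490/(-445473) = 369490*(-1/445473) = -369490/445473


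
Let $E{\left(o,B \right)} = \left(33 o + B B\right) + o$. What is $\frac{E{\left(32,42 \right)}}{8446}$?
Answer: $\frac{1426}{4223} \approx 0.33767$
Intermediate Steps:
$E{\left(o,B \right)} = B^{2} + 34 o$ ($E{\left(o,B \right)} = \left(33 o + B^{2}\right) + o = \left(B^{2} + 33 o\right) + o = B^{2} + 34 o$)
$\frac{E{\left(32,42 \right)}}{8446} = \frac{42^{2} + 34 \cdot 32}{8446} = \left(1764 + 1088\right) \frac{1}{8446} = 2852 \cdot \frac{1}{8446} = \frac{1426}{4223}$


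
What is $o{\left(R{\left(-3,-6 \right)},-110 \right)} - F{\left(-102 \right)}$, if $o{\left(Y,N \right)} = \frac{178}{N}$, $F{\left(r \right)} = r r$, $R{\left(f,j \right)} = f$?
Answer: $- \frac{572309}{55} \approx -10406.0$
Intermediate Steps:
$F{\left(r \right)} = r^{2}$
$o{\left(R{\left(-3,-6 \right)},-110 \right)} - F{\left(-102 \right)} = \frac{178}{-110} - \left(-102\right)^{2} = 178 \left(- \frac{1}{110}\right) - 10404 = - \frac{89}{55} - 10404 = - \frac{572309}{55}$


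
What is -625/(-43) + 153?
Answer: 7204/43 ≈ 167.53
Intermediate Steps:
-625/(-43) + 153 = -625*(-1)/43 + 153 = -125*(-5/43) + 153 = 625/43 + 153 = 7204/43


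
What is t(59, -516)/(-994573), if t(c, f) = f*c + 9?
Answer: 30435/994573 ≈ 0.030601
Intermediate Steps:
t(c, f) = 9 + c*f (t(c, f) = c*f + 9 = 9 + c*f)
t(59, -516)/(-994573) = (9 + 59*(-516))/(-994573) = (9 - 30444)*(-1/994573) = -30435*(-1/994573) = 30435/994573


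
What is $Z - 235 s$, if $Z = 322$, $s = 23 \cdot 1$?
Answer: $-5083$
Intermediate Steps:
$s = 23$
$Z - 235 s = 322 - 5405 = -5083$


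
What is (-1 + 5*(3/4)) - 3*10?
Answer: -109/4 ≈ -27.250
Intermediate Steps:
(-1 + 5*(3/4)) - 3*10 = (-1 + 5*(3*(1/4))) - 30 = (-1 + 5*(3/4)) - 30 = (-1 + 15/4) - 30 = 11/4 - 30 = -109/4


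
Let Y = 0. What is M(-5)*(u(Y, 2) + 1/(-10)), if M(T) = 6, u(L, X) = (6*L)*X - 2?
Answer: -63/5 ≈ -12.600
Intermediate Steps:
u(L, X) = -2 + 6*L*X (u(L, X) = 6*L*X - 2 = -2 + 6*L*X)
M(-5)*(u(Y, 2) + 1/(-10)) = 6*((-2 + 6*0*2) + 1/(-10)) = 6*((-2 + 0) - ⅒) = 6*(-2 - ⅒) = 6*(-21/10) = -63/5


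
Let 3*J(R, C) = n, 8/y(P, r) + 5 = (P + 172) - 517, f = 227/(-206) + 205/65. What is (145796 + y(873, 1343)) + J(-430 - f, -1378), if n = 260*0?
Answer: 76251316/523 ≈ 1.4580e+5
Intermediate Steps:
f = 5495/2678 (f = 227*(-1/206) + 205*(1/65) = -227/206 + 41/13 = 5495/2678 ≈ 2.0519)
n = 0
y(P, r) = 8/(-350 + P) (y(P, r) = 8/(-5 + ((P + 172) - 517)) = 8/(-5 + ((172 + P) - 517)) = 8/(-5 + (-345 + P)) = 8/(-350 + P))
J(R, C) = 0 (J(R, C) = (⅓)*0 = 0)
(145796 + y(873, 1343)) + J(-430 - f, -1378) = (145796 + 8/(-350 + 873)) + 0 = (145796 + 8/523) + 0 = 76251316/523 + 0 = 76251316/523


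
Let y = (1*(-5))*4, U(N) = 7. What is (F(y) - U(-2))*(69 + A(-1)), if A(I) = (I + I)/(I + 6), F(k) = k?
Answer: -9261/5 ≈ -1852.2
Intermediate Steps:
y = -20 (y = -5*4 = -20)
A(I) = 2*I/(6 + I) (A(I) = (2*I)/(6 + I) = 2*I/(6 + I))
(F(y) - U(-2))*(69 + A(-1)) = (-20 - 1*7)*(69 + 2*(-1)/(6 - 1)) = (-20 - 7)*(69 + 2*(-1)/5) = -27*(69 + 2*(-1)*(⅕)) = -27*(69 - ⅖) = -27*343/5 = -9261/5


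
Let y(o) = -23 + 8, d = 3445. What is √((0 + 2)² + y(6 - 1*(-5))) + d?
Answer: 3445 + I*√11 ≈ 3445.0 + 3.3166*I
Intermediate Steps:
y(o) = -15
√((0 + 2)² + y(6 - 1*(-5))) + d = √((0 + 2)² - 15) + 3445 = √(2² - 15) + 3445 = √(4 - 15) + 3445 = √(-11) + 3445 = I*√11 + 3445 = 3445 + I*√11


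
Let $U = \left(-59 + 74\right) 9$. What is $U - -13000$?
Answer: $13135$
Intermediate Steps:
$U = 135$ ($U = 15 \cdot 9 = 135$)
$U - -13000 = 135 - -13000 = 135 + 13000 = 13135$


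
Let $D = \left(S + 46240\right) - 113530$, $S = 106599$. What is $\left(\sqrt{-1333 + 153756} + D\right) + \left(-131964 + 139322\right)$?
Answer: $46667 + \sqrt{152423} \approx 47057.0$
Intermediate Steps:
$D = 39309$ ($D = \left(106599 + 46240\right) - 113530 = 152839 - 113530 = 39309$)
$\left(\sqrt{-1333 + 153756} + D\right) + \left(-131964 + 139322\right) = \left(\sqrt{-1333 + 153756} + 39309\right) + \left(-131964 + 139322\right) = \left(\sqrt{152423} + 39309\right) + 7358 = \left(39309 + \sqrt{152423}\right) + 7358 = 46667 + \sqrt{152423}$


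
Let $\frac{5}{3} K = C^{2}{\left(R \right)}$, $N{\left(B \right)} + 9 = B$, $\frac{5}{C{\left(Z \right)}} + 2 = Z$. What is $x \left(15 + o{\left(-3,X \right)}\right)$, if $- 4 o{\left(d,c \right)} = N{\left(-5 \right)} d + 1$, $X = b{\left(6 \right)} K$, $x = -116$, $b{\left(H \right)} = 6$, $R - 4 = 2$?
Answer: $-493$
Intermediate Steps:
$R = 6$ ($R = 4 + 2 = 6$)
$C{\left(Z \right)} = \frac{5}{-2 + Z}$
$N{\left(B \right)} = -9 + B$
$K = \frac{15}{16}$ ($K = \frac{3 \left(\frac{5}{-2 + 6}\right)^{2}}{5} = \frac{3 \left(\frac{5}{4}\right)^{2}}{5} = \frac{3}{5} \cdot \frac{25}{16} = \frac{15}{16} \approx 0.9375$)
$X = \frac{45}{8}$ ($X = 6 \cdot \frac{15}{16} = \frac{45}{8} \approx 5.625$)
$o{\left(d,c \right)} = - \frac{1}{4} + \frac{7 d}{2}$ ($o{\left(d,c \right)} = - \frac{\left(-9 - 5\right) d + 1}{4} = - \frac{- 14 d + 1}{4} = - \frac{1 - 14 d}{4} = - \frac{1}{4} + \frac{7 d}{2}$)
$x \left(15 + o{\left(-3,X \right)}\right) = - 116 \left(15 + \left(- \frac{1}{4} + \frac{7}{2} \left(-3\right)\right)\right) = - 116 \left(15 - \frac{43}{4}\right) = \left(-116\right) \frac{17}{4} = -493$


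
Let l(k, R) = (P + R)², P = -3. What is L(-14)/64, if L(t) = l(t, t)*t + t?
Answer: -1015/16 ≈ -63.438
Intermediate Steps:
l(k, R) = (-3 + R)²
L(t) = t + t*(-3 + t)² (L(t) = (-3 + t)²*t + t = t*(-3 + t)² + t = t + t*(-3 + t)²)
L(-14)/64 = -14*(1 + (-3 - 14)²)/64 = -14*(1 + (-17)²)*(1/64) = -14*(1 + 289)*(1/64) = -14*290*(1/64) = -4060*1/64 = -1015/16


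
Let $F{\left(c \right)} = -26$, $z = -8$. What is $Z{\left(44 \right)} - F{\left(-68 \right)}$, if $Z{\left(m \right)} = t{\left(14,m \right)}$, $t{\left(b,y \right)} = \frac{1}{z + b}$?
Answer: $\frac{157}{6} \approx 26.167$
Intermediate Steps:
$t{\left(b,y \right)} = \frac{1}{-8 + b}$
$Z{\left(m \right)} = \frac{1}{6}$ ($Z{\left(m \right)} = \frac{1}{-8 + 14} = \frac{1}{6}$)
$Z{\left(44 \right)} - F{\left(-68 \right)} = \frac{1}{6} - -26 = \frac{1}{6} + 26 = \frac{157}{6}$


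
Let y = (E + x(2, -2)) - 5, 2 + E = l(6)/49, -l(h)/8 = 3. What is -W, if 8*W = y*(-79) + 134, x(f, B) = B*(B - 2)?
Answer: -4591/392 ≈ -11.712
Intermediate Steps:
x(f, B) = B*(-2 + B)
l(h) = -24 (l(h) = -8*3 = -24)
E = -122/49 (E = -2 - 24/49 = -122/49 ≈ -2.4898)
y = 25/49 (y = (-122/49 - 2*(-2 - 2)) - 5 = (-122/49 - 2*(-4)) - 5 = (-122/49 + 8) - 5 = 270/49 - 5 = 25/49 ≈ 0.51020)
W = 4591/392 (W = ((25/49)*(-79) + 134)/8 = (-1975/49 + 134)/8 = (⅛)*(4591/49) = 4591/392 ≈ 11.712)
-W = -1*4591/392 = -4591/392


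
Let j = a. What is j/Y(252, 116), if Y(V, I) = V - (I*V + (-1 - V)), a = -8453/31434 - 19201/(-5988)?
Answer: -30719315/300399502988 ≈ -0.00010226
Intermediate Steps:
a = 30719315/10457044 (a = -8453*1/31434 - 19201*(-1/5988) = -8453/31434 + 19201/5988 = 30719315/10457044 ≈ 2.9377)
Y(V, I) = 1 + 2*V - I*V (Y(V, I) = V - (-1 - V + I*V) = V + (1 + V - I*V) = 1 + 2*V - I*V)
j = 30719315/10457044 ≈ 2.9377
j/Y(252, 116) = 30719315/(10457044*(1 + 2*252 - 1*116*252)) = 30719315/(10457044*(1 + 504 - 29232)) = (30719315/10457044)/(-28727) = (30719315/10457044)*(-1/28727) = -30719315/300399502988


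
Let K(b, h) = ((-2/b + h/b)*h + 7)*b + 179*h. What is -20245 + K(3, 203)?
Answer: 56916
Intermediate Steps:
K(b, h) = 179*h + b*(7 + h*(-2/b + h/b)) (K(b, h) = (h*(-2/b + h/b) + 7)*b + 179*h = (7 + h*(-2/b + h/b))*b + 179*h = b*(7 + h*(-2/b + h/b)) + 179*h = 179*h + b*(7 + h*(-2/b + h/b)))
-20245 + K(3, 203) = -20245 + (203² + 7*3 + 177*203) = -20245 + (41209 + 21 + 35931) = -20245 + 77161 = 56916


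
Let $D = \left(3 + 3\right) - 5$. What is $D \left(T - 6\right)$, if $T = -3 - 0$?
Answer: $-9$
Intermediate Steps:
$D = 1$ ($D = 6 - 5 = 1$)
$T = -3$ ($T = -3 + 0 = -3$)
$D \left(T - 6\right) = 1 \left(-3 - 6\right) = 1 \left(-9\right) = -9$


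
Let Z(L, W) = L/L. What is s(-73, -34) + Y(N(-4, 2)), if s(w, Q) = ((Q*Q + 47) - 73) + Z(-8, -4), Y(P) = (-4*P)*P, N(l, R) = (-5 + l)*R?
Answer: -165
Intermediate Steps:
N(l, R) = R*(-5 + l)
Y(P) = -4*P²
Z(L, W) = 1
s(w, Q) = -25 + Q² (s(w, Q) = ((Q*Q + 47) - 73) + 1 = ((Q² + 47) - 73) + 1 = ((47 + Q²) - 73) + 1 = (-26 + Q²) + 1 = -25 + Q²)
s(-73, -34) + Y(N(-4, 2)) = (-25 + (-34)²) - 4*4*(-5 - 4)² = (-25 + 1156) - 4*(2*(-9))² = 1131 - 4*(-18)² = 1131 - 4*324 = 1131 - 1296 = -165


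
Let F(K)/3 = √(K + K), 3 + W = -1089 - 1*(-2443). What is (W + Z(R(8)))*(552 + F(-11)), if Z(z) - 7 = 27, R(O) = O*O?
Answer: 764520 + 4155*I*√22 ≈ 7.6452e+5 + 19489.0*I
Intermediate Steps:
W = 1351 (W = -3 + (-1089 - 1*(-2443)) = -3 + (-1089 + 2443) = -3 + 1354 = 1351)
R(O) = O²
F(K) = 3*√2*√K (F(K) = 3*√(K + K) = 3*√(2*K) = 3*(√2*√K) = 3*√2*√K)
Z(z) = 34 (Z(z) = 7 + 27 = 34)
(W + Z(R(8)))*(552 + F(-11)) = (1351 + 34)*(552 + 3*√2*√(-11)) = 1385*(552 + 3*√2*(I*√11)) = 1385*(552 + 3*I*√22) = 764520 + 4155*I*√22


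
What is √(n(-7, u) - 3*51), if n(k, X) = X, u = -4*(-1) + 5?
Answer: 12*I ≈ 12.0*I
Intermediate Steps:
u = 9 (u = 4 + 5 = 9)
√(n(-7, u) - 3*51) = √(9 - 3*51) = √(9 - 153) = √(-144) = 12*I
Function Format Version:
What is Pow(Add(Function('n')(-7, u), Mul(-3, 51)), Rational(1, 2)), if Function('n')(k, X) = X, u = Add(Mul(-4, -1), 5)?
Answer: Mul(12, I) ≈ Mul(12.000, I)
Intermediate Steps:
u = 9 (u = Add(4, 5) = 9)
Pow(Add(Function('n')(-7, u), Mul(-3, 51)), Rational(1, 2)) = Pow(Add(9, Mul(-3, 51)), Rational(1, 2)) = Pow(Add(9, -153), Rational(1, 2)) = Pow(-144, Rational(1, 2)) = Mul(12, I)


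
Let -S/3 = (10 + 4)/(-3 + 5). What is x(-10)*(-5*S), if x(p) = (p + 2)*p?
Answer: 8400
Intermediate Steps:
S = -21 (S = -3*(10 + 4)/(-3 + 5) = -42/2 = -3*7 = -21)
x(p) = p*(2 + p) (x(p) = (2 + p)*p = p*(2 + p))
x(-10)*(-5*S) = (-10*(2 - 10))*(-5*(-21)) = -10*(-8)*105 = 80*105 = 8400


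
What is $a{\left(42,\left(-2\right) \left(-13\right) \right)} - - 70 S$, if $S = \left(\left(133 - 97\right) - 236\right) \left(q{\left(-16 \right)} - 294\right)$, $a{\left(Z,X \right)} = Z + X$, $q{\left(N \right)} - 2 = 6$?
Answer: $4004068$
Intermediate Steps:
$q{\left(N \right)} = 8$ ($q{\left(N \right)} = 2 + 6 = 8$)
$a{\left(Z,X \right)} = X + Z$
$S = 57200$ ($S = \left(\left(133 - 97\right) - 236\right) \left(8 - 294\right) = \left(\left(133 - 97\right) - 236\right) \left(-286\right) = \left(36 - 236\right) \left(-286\right) = \left(-200\right) \left(-286\right) = 57200$)
$a{\left(42,\left(-2\right) \left(-13\right) \right)} - - 70 S = \left(\left(-2\right) \left(-13\right) + 42\right) - \left(-70\right) 57200 = \left(26 + 42\right) - -4004000 = 68 + 4004000 = 4004068$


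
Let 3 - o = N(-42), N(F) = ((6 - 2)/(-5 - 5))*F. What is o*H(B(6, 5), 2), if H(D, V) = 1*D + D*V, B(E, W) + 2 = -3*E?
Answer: 828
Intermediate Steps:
B(E, W) = -2 - 3*E
H(D, V) = D + D*V
N(F) = -2*F/5 (N(F) = (4/(-10))*F = (4*(-⅒))*F = -2*F/5)
o = -69/5 (o = 3 - (-2)*(-42)/5 = 3 - 1*84/5 = 3 - 84/5 = -69/5 ≈ -13.800)
o*H(B(6, 5), 2) = -69*(-2 - 3*6)*(1 + 2)/5 = -69*(-2 - 18)*3/5 = -(-276)*3 = -69/5*(-60) = 828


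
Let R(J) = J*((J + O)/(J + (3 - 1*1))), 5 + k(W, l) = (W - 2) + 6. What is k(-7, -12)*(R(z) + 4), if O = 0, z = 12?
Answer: -800/7 ≈ -114.29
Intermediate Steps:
k(W, l) = -1 + W (k(W, l) = -5 + ((W - 2) + 6) = -5 + ((-2 + W) + 6) = -5 + (4 + W) = -1 + W)
R(J) = J²/(2 + J) (R(J) = J*((J + 0)/(J + (3 - 1*1))) = J*(J/(J + (3 - 1))) = J*(J/(J + 2)) = J*(J/(2 + J)) = J²/(2 + J))
k(-7, -12)*(R(z) + 4) = (-1 - 7)*(12²/(2 + 12) + 4) = -8*(144/14 + 4) = -8*(144*(1/14) + 4) = -8*(72/7 + 4) = -8*100/7 = -800/7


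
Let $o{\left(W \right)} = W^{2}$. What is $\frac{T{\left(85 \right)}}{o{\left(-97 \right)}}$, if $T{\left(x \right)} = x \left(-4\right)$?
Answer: $- \frac{340}{9409} \approx -0.036136$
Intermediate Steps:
$T{\left(x \right)} = - 4 x$
$\frac{T{\left(85 \right)}}{o{\left(-97 \right)}} = \frac{\left(-4\right) 85}{\left(-97\right)^{2}} = - \frac{340}{9409}$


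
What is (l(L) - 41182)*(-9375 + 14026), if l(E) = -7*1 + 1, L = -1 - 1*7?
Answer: -191565388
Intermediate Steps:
L = -8 (L = -1 - 7 = -8)
l(E) = -6 (l(E) = -7 + 1 = -6)
(l(L) - 41182)*(-9375 + 14026) = (-6 - 41182)*(-9375 + 14026) = -41188*4651 = -191565388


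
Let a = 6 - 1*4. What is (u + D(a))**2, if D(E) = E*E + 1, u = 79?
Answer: 7056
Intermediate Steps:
a = 2 (a = 6 - 4 = 2)
D(E) = 1 + E**2 (D(E) = E**2 + 1 = 1 + E**2)
(u + D(a))**2 = (79 + (1 + 2**2))**2 = (79 + (1 + 4))**2 = (79 + 5)**2 = 84**2 = 7056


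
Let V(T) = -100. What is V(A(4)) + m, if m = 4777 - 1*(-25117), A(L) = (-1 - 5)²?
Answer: 29794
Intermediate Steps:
A(L) = 36 (A(L) = (-6)² = 36)
m = 29894 (m = 4777 + 25117 = 29894)
V(A(4)) + m = -100 + 29894 = 29794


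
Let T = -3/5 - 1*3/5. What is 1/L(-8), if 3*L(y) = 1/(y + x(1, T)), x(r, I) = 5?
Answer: -9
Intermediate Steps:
T = -6/5 (T = -3*1/5 - 3*1/5 = -3/5 - 3/5 = -6/5 ≈ -1.2000)
L(y) = 1/(3*(5 + y)) (L(y) = 1/(3*(y + 5)) = 1/(3*(5 + y)))
1/L(-8) = 1/(1/(3*(5 - 8))) = 1/((1/3)/(-3)) = 1/((1/3)*(-1/3)) = 1/(-1/9) = -9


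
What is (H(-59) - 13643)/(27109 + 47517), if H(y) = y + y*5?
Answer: -13997/74626 ≈ -0.18756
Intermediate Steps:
H(y) = 6*y (H(y) = y + 5*y = 6*y)
(H(-59) - 13643)/(27109 + 47517) = (6*(-59) - 13643)/(27109 + 47517) = (-354 - 13643)/74626 = -13997*1/74626 = -13997/74626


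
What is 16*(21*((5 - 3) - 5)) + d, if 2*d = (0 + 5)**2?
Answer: -1991/2 ≈ -995.50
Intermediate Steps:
d = 25/2 (d = (0 + 5)**2/2 = (1/2)*5**2 = (1/2)*25 = 25/2 ≈ 12.500)
16*(21*((5 - 3) - 5)) + d = 16*(21*((5 - 3) - 5)) + 25/2 = 16*(21*(2 - 5)) + 25/2 = 16*(21*(-3)) + 25/2 = 16*(-63) + 25/2 = -1008 + 25/2 = -1991/2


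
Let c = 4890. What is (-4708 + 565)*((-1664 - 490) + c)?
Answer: -11335248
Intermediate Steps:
(-4708 + 565)*((-1664 - 490) + c) = (-4708 + 565)*((-1664 - 490) + 4890) = -4143*(-2154 + 4890) = -4143*2736 = -11335248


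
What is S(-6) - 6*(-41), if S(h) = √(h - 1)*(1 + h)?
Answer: 246 - 5*I*√7 ≈ 246.0 - 13.229*I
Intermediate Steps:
S(h) = √(-1 + h)*(1 + h)
S(-6) - 6*(-41) = √(-1 - 6)*(1 - 6) - 6*(-41) = √(-7)*(-5) + 246 = (I*√7)*(-5) + 246 = -5*I*√7 + 246 = 246 - 5*I*√7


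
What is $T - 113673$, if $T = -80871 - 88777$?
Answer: $-283321$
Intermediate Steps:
$T = -169648$ ($T = -80871 - 88777 = -169648$)
$T - 113673 = -169648 - 113673 = -283321$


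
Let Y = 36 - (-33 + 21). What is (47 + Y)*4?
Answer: 380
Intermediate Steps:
Y = 48 (Y = 36 - 1*(-12) = 36 + 12 = 48)
(47 + Y)*4 = (47 + 48)*4 = 95*4 = 380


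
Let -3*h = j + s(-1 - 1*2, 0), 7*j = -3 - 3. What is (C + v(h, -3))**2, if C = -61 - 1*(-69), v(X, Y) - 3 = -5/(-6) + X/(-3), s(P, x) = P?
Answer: 229441/1764 ≈ 130.07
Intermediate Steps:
j = -6/7 (j = (-3 - 3)/7 = (1/7)*(-6) = -6/7 ≈ -0.85714)
h = 9/7 (h = -(-6/7 + (-1 - 1*2))/3 = -(-6/7 + (-1 - 2))/3 = -(-6/7 - 3)/3 = -1/3*(-27/7) = 9/7 ≈ 1.2857)
v(X, Y) = 23/6 - X/3 (v(X, Y) = 3 + (-5/(-6) + X/(-3)) = 3 + (-5*(-1/6) + X*(-1/3)) = 3 + (5/6 - X/3) = 23/6 - X/3)
C = 8 (C = -61 + 69 = 8)
(C + v(h, -3))**2 = (8 + (23/6 - 1/3*9/7))**2 = (8 + (23/6 - 3/7))**2 = (8 + 143/42)**2 = (479/42)**2 = 229441/1764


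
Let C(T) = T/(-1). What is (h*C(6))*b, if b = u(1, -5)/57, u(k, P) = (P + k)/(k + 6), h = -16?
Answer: -128/133 ≈ -0.96241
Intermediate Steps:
C(T) = -T (C(T) = T*(-1) = -T)
u(k, P) = (P + k)/(6 + k)
b = -4/399 (b = ((-5 + 1)/(6 + 1))/57 = (-4/7)*(1/57) = ((1/7)*(-4))*(1/57) = -4/7*1/57 = -4/399 ≈ -0.010025)
(h*C(6))*b = -(-16)*6*(-4/399) = -16*(-6)*(-4/399) = 96*(-4/399) = -128/133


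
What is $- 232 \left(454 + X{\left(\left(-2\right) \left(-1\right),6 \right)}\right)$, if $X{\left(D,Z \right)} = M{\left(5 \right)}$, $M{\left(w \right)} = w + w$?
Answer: $-107648$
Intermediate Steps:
$M{\left(w \right)} = 2 w$
$X{\left(D,Z \right)} = 10$ ($X{\left(D,Z \right)} = 2 \cdot 5 = 10$)
$- 232 \left(454 + X{\left(\left(-2\right) \left(-1\right),6 \right)}\right) = - 232 \left(454 + 10\right) = \left(-232\right) 464 = -107648$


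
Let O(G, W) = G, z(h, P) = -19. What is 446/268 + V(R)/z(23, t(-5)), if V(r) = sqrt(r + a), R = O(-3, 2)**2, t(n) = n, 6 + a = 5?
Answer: 223/134 - 2*sqrt(2)/19 ≈ 1.5153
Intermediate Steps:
a = -1 (a = -6 + 5 = -1)
R = 9 (R = (-3)**2 = 9)
V(r) = sqrt(-1 + r) (V(r) = sqrt(r - 1) = sqrt(-1 + r))
446/268 + V(R)/z(23, t(-5)) = 446/268 + sqrt(-1 + 9)/(-19) = 446*(1/268) + sqrt(8)*(-1/19) = 223/134 + (2*sqrt(2))*(-1/19) = 223/134 - 2*sqrt(2)/19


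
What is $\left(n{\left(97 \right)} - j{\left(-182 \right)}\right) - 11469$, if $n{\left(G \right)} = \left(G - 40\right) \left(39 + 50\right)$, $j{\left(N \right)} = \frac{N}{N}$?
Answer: $-6397$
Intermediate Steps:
$j{\left(N \right)} = 1$
$n{\left(G \right)} = -3560 + 89 G$ ($n{\left(G \right)} = \left(-40 + G\right) 89 = -3560 + 89 G$)
$\left(n{\left(97 \right)} - j{\left(-182 \right)}\right) - 11469 = \left(\left(-3560 + 89 \cdot 97\right) - 1\right) - 11469 = \left(\left(-3560 + 8633\right) - 1\right) - 11469 = \left(5073 - 1\right) - 11469 = 5072 - 11469 = -6397$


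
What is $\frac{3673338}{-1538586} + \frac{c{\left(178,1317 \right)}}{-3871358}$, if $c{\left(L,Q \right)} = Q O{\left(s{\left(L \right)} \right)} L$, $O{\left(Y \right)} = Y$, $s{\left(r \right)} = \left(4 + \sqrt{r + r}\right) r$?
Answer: $- \frac{22585684528153}{496368101649} - \frac{41727828 \sqrt{89}}{1935679} \approx -248.87$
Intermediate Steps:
$s{\left(r \right)} = r \left(4 + \sqrt{2} \sqrt{r}\right)$ ($s{\left(r \right)} = \left(4 + \sqrt{2 r}\right) r = \left(4 + \sqrt{2} \sqrt{r}\right) r = r \left(4 + \sqrt{2} \sqrt{r}\right)$)
$c{\left(L,Q \right)} = L Q \left(4 L + \sqrt{2} L^{\frac{3}{2}}\right)$ ($c{\left(L,Q \right)} = Q \left(4 L + \sqrt{2} L^{\frac{3}{2}}\right) L = L Q \left(4 L + \sqrt{2} L^{\frac{3}{2}}\right)$)
$\frac{3673338}{-1538586} + \frac{c{\left(178,1317 \right)}}{-3871358} = \frac{3673338}{-1538586} + \frac{178 \cdot 1317 \left(4 \cdot 178 + \sqrt{2} \cdot 178^{\frac{3}{2}}\right)}{-3871358} = 3673338 \left(- \frac{1}{1538586}\right) + 178 \cdot 1317 \left(712 + \sqrt{2} \cdot 178 \sqrt{178}\right) \left(- \frac{1}{3871358}\right) = - \frac{612223}{256431} + 178 \cdot 1317 \left(712 + 356 \sqrt{89}\right) \left(- \frac{1}{3871358}\right) = - \frac{612223}{256431} + \left(166911312 + 83455656 \sqrt{89}\right) \left(- \frac{1}{3871358}\right) = - \frac{612223}{256431} - \left(\frac{83455656}{1935679} + \frac{41727828 \sqrt{89}}{1935679}\right) = - \frac{22585684528153}{496368101649} - \frac{41727828 \sqrt{89}}{1935679}$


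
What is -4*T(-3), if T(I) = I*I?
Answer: -36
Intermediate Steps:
T(I) = I²
-4*T(-3) = -4*(-3)² = -4*9 = -36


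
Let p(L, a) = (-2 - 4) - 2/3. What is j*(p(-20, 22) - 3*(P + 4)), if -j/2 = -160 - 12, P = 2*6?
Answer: -56416/3 ≈ -18805.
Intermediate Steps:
P = 12
j = 344 (j = -2*(-160 - 12) = -2*(-172) = 344)
p(L, a) = -20/3 (p(L, a) = -6 - 2*⅓ = -6 - ⅔ = -20/3)
j*(p(-20, 22) - 3*(P + 4)) = 344*(-20/3 - 3*(12 + 4)) = 344*(-20/3 - 3*16) = 344*(-20/3 - 48) = 344*(-164/3) = -56416/3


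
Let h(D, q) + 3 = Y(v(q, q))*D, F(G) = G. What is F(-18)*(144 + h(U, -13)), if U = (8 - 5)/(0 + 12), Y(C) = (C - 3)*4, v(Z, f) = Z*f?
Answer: -5526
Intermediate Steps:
Y(C) = -12 + 4*C (Y(C) = (-3 + C)*4 = -12 + 4*C)
U = 1/4 (U = 3/12 = 3*(1/12) = 1/4 ≈ 0.25000)
h(D, q) = -3 + D*(-12 + 4*q**2) (h(D, q) = -3 + (-12 + 4*(q*q))*D = -3 + (-12 + 4*q**2)*D = -3 + D*(-12 + 4*q**2))
F(-18)*(144 + h(U, -13)) = -18*(144 + (-3 + 4*(1/4)*(-3 + (-13)**2))) = -18*(144 + (-3 + 4*(1/4)*(-3 + 169))) = -18*(144 + (-3 + 4*(1/4)*166)) = -18*(144 + (-3 + 166)) = -18*(144 + 163) = -18*307 = -5526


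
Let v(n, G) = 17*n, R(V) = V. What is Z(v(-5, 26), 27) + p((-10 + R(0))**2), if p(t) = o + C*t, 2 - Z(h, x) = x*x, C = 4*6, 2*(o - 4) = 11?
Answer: 3365/2 ≈ 1682.5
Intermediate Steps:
o = 19/2 (o = 4 + (1/2)*11 = 4 + 11/2 = 19/2 ≈ 9.5000)
C = 24
Z(h, x) = 2 - x**2 (Z(h, x) = 2 - x*x = 2 - x**2)
p(t) = 19/2 + 24*t
Z(v(-5, 26), 27) + p((-10 + R(0))**2) = (2 - 1*27**2) + (19/2 + 24*(-10 + 0)**2) = (2 - 1*729) + (19/2 + 24*(-10)**2) = (2 - 729) + (19/2 + 24*100) = -727 + (19/2 + 2400) = -727 + 4819/2 = 3365/2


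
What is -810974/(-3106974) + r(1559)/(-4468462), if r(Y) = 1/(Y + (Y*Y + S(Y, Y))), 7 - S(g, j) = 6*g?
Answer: 337668101758373335/1293661711464228834 ≈ 0.26102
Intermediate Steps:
S(g, j) = 7 - 6*g
r(Y) = 1/(7 + Y**2 - 5*Y) (r(Y) = 1/(Y + (Y*Y + (7 - 6*Y))) = 1/(Y + (Y**2 + (7 - 6*Y))) = 1/(Y + (7 + Y**2 - 6*Y)) = 1/(7 + Y**2 - 5*Y))
-810974/(-3106974) + r(1559)/(-4468462) = -810974/(-3106974) + 1/((7 + 1559**2 - 5*1559)*(-4468462)) = -810974*(-1/3106974) - 1/4468462/(7 + 2430481 - 7795) = 405487/1553487 - 1/4468462/2422693 = 405487/1553487 + (1/2422693)*(-1/4468462) = 405487/1553487 - 1/10825711608166 = 337668101758373335/1293661711464228834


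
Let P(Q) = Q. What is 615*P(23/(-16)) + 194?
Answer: -11041/16 ≈ -690.06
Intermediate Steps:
615*P(23/(-16)) + 194 = 615*(23/(-16)) + 194 = 615*(23*(-1/16)) + 194 = 615*(-23/16) + 194 = -14145/16 + 194 = -11041/16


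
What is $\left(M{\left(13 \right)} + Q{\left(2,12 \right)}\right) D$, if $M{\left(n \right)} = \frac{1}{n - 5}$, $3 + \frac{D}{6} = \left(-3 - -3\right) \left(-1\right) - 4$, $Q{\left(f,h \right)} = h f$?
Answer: $- \frac{4053}{4} \approx -1013.3$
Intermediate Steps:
$Q{\left(f,h \right)} = f h$
$D = -42$ ($D = -18 + 6 \left(\left(-3 - -3\right) \left(-1\right) - 4\right) = -18 + 6 \left(\left(-3 + 3\right) \left(-1\right) - 4\right) = -18 + 6 \left(0 \left(-1\right) - 4\right) = -18 + 6 \left(0 - 4\right) = -18 + 6 \left(-4\right) = -18 - 24 = -42$)
$M{\left(n \right)} = \frac{1}{-5 + n}$
$\left(M{\left(13 \right)} + Q{\left(2,12 \right)}\right) D = \left(\frac{1}{-5 + 13} + 2 \cdot 12\right) \left(-42\right) = \left(\frac{1}{8} + 24\right) \left(-42\right) = \frac{193}{8} \left(-42\right) = - \frac{4053}{4}$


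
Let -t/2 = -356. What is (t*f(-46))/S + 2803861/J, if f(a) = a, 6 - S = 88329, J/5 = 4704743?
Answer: 1018094128783/2077685079945 ≈ 0.49001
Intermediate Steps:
t = 712 (t = -2*(-356) = 712)
J = 23523715 (J = 5*4704743 = 23523715)
S = -88323 (S = 6 - 1*88329 = 6 - 88329 = -88323)
(t*f(-46))/S + 2803861/J = (712*(-46))/(-88323) + 2803861/23523715 = -32752*(-1/88323) + 2803861*(1/23523715) = 32752/88323 + 2803861/23523715 = 1018094128783/2077685079945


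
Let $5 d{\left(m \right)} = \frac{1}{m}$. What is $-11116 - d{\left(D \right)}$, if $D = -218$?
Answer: $- \frac{12116439}{1090} \approx -11116.0$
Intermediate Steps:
$d{\left(m \right)} = \frac{1}{5 m}$
$-11116 - d{\left(D \right)} = -11116 - \frac{1}{5 \left(-218\right)} = -11116 - \frac{1}{5} \left(- \frac{1}{218}\right) = -11116 - - \frac{1}{1090} = -11116 + \frac{1}{1090} = - \frac{12116439}{1090}$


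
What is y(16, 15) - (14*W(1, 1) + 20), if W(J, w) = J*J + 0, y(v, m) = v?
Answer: -18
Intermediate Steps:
W(J, w) = J² (W(J, w) = J² + 0 = J²)
y(16, 15) - (14*W(1, 1) + 20) = 16 - (14*1² + 20) = 16 - (14*1 + 20) = 16 - (14 + 20) = 16 - 1*34 = 16 - 34 = -18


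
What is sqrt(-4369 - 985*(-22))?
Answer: sqrt(17301) ≈ 131.53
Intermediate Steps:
sqrt(-4369 - 985*(-22)) = sqrt(-4369 + 21670) = sqrt(17301)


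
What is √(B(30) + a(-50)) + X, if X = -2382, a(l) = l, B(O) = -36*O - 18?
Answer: -2382 + 2*I*√287 ≈ -2382.0 + 33.882*I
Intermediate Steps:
B(O) = -18 - 36*O
√(B(30) + a(-50)) + X = √((-18 - 36*30) - 50) - 2382 = √((-18 - 1080) - 50) - 2382 = √(-1098 - 50) - 2382 = √(-1148) - 2382 = 2*I*√287 - 2382 = -2382 + 2*I*√287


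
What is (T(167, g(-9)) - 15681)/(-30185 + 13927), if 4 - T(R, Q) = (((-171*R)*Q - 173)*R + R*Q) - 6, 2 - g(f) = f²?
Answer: 188363044/8129 ≈ 23172.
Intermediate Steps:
g(f) = 2 - f²
T(R, Q) = 10 - Q*R - R*(-173 - 171*Q*R) (T(R, Q) = 4 - ((((-171*R)*Q - 173)*R + R*Q) - 6) = 4 - (((-171*Q*R - 173)*R + Q*R) - 6) = 4 - (((-173 - 171*Q*R)*R + Q*R) - 6) = 4 - ((R*(-173 - 171*Q*R) + Q*R) - 6) = 4 - ((Q*R + R*(-173 - 171*Q*R)) - 6) = 4 - (-6 + Q*R + R*(-173 - 171*Q*R)) = 4 + (6 - Q*R - R*(-173 - 171*Q*R)) = 10 - Q*R - R*(-173 - 171*Q*R))
(T(167, g(-9)) - 15681)/(-30185 + 13927) = ((10 + 173*167 - 1*(2 - 1*(-9)²)*167 + 171*(2 - 1*(-9)²)*167²) - 15681)/(-30185 + 13927) = ((10 + 28891 - 1*(2 - 1*81)*167 + 171*(2 - 1*81)*27889) - 15681)/(-16258) = ((10 + 28891 - 1*(2 - 81)*167 + 171*(2 - 81)*27889) - 15681)*(-1/16258) = ((10 + 28891 - 1*(-79)*167 + 171*(-79)*27889) - 15681)*(-1/16258) = ((10 + 28891 + 13193 - 376752501) - 15681)*(-1/16258) = (-376710407 - 15681)*(-1/16258) = -376726088*(-1/16258) = 188363044/8129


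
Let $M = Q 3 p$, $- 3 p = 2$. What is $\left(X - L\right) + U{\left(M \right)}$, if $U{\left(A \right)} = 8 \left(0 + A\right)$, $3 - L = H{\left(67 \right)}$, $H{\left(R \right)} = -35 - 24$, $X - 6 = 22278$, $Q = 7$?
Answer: $22110$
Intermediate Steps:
$p = - \frac{2}{3}$ ($p = \left(- \frac{1}{3}\right) 2 = - \frac{2}{3} \approx -0.66667$)
$X = 22284$ ($X = 6 + 22278 = 22284$)
$H{\left(R \right)} = -59$ ($H{\left(R \right)} = -35 - 24 = -59$)
$L = 62$ ($L = 3 - -59 = 3 + 59 = 62$)
$M = -14$ ($M = 7 \cdot 3 \left(- \frac{2}{3}\right) = 21 \left(- \frac{2}{3}\right) = -14$)
$U{\left(A \right)} = 8 A$
$\left(X - L\right) + U{\left(M \right)} = \left(22284 - 62\right) + 8 \left(-14\right) = \left(22284 - 62\right) - 112 = 22222 - 112 = 22110$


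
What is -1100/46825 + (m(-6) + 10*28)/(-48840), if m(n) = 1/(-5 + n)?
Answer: -29405527/1006250520 ≈ -0.029223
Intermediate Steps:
-1100/46825 + (m(-6) + 10*28)/(-48840) = -1100/46825 + (1/(-5 - 6) + 10*28)/(-48840) = -1100*1/46825 + (1/(-11) + 280)*(-1/48840) = -44/1873 + (-1/11 + 280)*(-1/48840) = -44/1873 + (3079/11)*(-1/48840) = -44/1873 - 3079/537240 = -29405527/1006250520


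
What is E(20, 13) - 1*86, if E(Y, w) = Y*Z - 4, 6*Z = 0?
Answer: -90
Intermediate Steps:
Z = 0 (Z = (1/6)*0 = 0)
E(Y, w) = -4 (E(Y, w) = Y*0 - 4 = 0 - 4 = -4)
E(20, 13) - 1*86 = -4 - 1*86 = -4 - 86 = -90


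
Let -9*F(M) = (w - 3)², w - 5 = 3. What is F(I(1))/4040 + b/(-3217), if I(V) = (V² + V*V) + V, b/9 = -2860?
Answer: 187165195/23394024 ≈ 8.0005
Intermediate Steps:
b = -25740 (b = 9*(-2860) = -25740)
w = 8 (w = 5 + 3 = 8)
I(V) = V + 2*V² (I(V) = (V² + V²) + V = 2*V² + V = V + 2*V²)
F(M) = -25/9 (F(M) = -(8 - 3)²/9 = -⅑*5² = -⅑*25 = -25/9)
F(I(1))/4040 + b/(-3217) = -25/9/4040 - 25740/(-3217) = -25/9*1/4040 - 25740*(-1/3217) = -5/7272 + 25740/3217 = 187165195/23394024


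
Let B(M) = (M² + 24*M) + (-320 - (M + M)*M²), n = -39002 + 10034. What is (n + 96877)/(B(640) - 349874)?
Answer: -67909/524213234 ≈ -0.00012954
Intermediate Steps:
n = -28968
B(M) = -320 + M² - 2*M³ + 24*M (B(M) = (M² + 24*M) + (-320 - 2*M*M²) = (M² + 24*M) + (-320 - 2*M³) = -320 + M² - 2*M³ + 24*M)
(n + 96877)/(B(640) - 349874) = (-28968 + 96877)/((-320 + 640² - 2*640³ + 24*640) - 349874) = 67909/((-320 + 409600 - 2*262144000 + 15360) - 349874) = 67909/((-320 + 409600 - 524288000 + 15360) - 349874) = 67909/(-523863360 - 349874) = 67909/(-524213234) = 67909*(-1/524213234) = -67909/524213234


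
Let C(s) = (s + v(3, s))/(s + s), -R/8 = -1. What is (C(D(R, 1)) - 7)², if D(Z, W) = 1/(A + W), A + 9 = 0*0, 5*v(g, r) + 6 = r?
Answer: 64/25 ≈ 2.5600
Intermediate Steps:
R = 8 (R = -8*(-1) = 8)
v(g, r) = -6/5 + r/5
A = -9 (A = -9 + 0*0 = -9 + 0 = -9)
D(Z, W) = 1/(-9 + W)
C(s) = (-6/5 + 6*s/5)/(2*s) (C(s) = (s + (-6/5 + s/5))/(s + s) = (-6/5 + 6*s/5)/((2*s)) = (-6/5 + 6*s/5)*(1/(2*s)) = (-6/5 + 6*s/5)/(2*s))
(C(D(R, 1)) - 7)² = (3*(-1 + 1/(-9 + 1))/(5*(1/(-9 + 1))) - 7)² = (3*(-1 + 1/(-8))/(5*(1/(-8))) - 7)² = (3*(-1 - ⅛)/(5*(-⅛)) - 7)² = ((⅗)*(-8)*(-9/8) - 7)² = (27/5 - 7)² = (-8/5)² = 64/25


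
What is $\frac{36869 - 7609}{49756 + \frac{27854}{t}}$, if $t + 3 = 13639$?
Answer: $\frac{39898936}{67850067} \approx 0.58805$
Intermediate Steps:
$t = 13636$ ($t = -3 + 13639 = 13636$)
$\frac{36869 - 7609}{49756 + \frac{27854}{t}} = \frac{36869 - 7609}{49756 + \frac{27854}{13636}} = \frac{29260}{49756 + 27854 \cdot \frac{1}{13636}} = \frac{29260}{49756 + \frac{13927}{6818}} = \frac{29260}{\frac{339250335}{6818}} = 29260 \cdot \frac{6818}{339250335} = \frac{39898936}{67850067}$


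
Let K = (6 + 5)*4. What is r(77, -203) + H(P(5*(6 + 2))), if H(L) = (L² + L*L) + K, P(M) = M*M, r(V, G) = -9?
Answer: 5120035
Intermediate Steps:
K = 44 (K = 11*4 = 44)
P(M) = M²
H(L) = 44 + 2*L² (H(L) = (L² + L*L) + 44 = (L² + L²) + 44 = 2*L² + 44 = 44 + 2*L²)
r(77, -203) + H(P(5*(6 + 2))) = -9 + (44 + 2*((5*(6 + 2))²)²) = -9 + (44 + 2*((5*8)²)²) = -9 + (44 + 2*(40²)²) = -9 + (44 + 2*1600²) = -9 + (44 + 2*2560000) = -9 + (44 + 5120000) = -9 + 5120044 = 5120035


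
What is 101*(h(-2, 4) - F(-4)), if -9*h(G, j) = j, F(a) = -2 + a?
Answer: 5050/9 ≈ 561.11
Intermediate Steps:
h(G, j) = -j/9
101*(h(-2, 4) - F(-4)) = 101*(-1/9*4 - (-2 - 4)) = 101*(-4/9 - 1*(-6)) = 101*(-4/9 + 6) = 101*(50/9) = 5050/9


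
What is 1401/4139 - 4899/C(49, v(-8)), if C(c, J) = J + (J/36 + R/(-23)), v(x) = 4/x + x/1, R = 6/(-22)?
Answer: 369587769897/657774019 ≈ 561.88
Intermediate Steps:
R = -3/11 (R = 6*(-1/22) = -3/11 ≈ -0.27273)
v(x) = x + 4/x (v(x) = 4/x + x*1 = 4/x + x = x + 4/x)
C(c, J) = 3/253 + 37*J/36 (C(c, J) = J + (J/36 - 3/11/(-23)) = J + (J*(1/36) - 3/11*(-1/23)) = J + (J/36 + 3/253) = J + (3/253 + J/36) = 3/253 + 37*J/36)
1401/4139 - 4899/C(49, v(-8)) = 1401/4139 - 4899/(3/253 + 37*(-8 + 4/(-8))/36) = 1401*(1/4139) - 4899/(3/253 + 37*(-8 + 4*(-⅛))/36) = 1401/4139 - 4899/(3/253 + 37*(-8 - ½)/36) = 1401/4139 - 4899/(3/253 + (37/36)*(-17/2)) = 1401/4139 - 4899/(3/253 - 629/72) = 1401/4139 - 4899/(-158921/18216) = 1401/4139 - 4899*(-18216/158921) = 1401/4139 + 89240184/158921 = 369587769897/657774019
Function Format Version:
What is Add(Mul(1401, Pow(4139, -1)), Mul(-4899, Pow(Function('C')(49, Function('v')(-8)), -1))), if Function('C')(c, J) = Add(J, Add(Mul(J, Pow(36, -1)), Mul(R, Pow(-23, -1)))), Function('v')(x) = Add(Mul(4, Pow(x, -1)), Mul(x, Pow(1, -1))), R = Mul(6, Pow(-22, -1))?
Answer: Rational(369587769897, 657774019) ≈ 561.88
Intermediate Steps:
R = Rational(-3, 11) (R = Mul(6, Rational(-1, 22)) = Rational(-3, 11) ≈ -0.27273)
Function('v')(x) = Add(x, Mul(4, Pow(x, -1))) (Function('v')(x) = Add(Mul(4, Pow(x, -1)), Mul(x, 1)) = Add(Mul(4, Pow(x, -1)), x) = Add(x, Mul(4, Pow(x, -1))))
Function('C')(c, J) = Add(Rational(3, 253), Mul(Rational(37, 36), J)) (Function('C')(c, J) = Add(J, Add(Mul(J, Pow(36, -1)), Mul(Rational(-3, 11), Pow(-23, -1)))) = Add(J, Add(Mul(J, Rational(1, 36)), Mul(Rational(-3, 11), Rational(-1, 23)))) = Add(J, Add(Mul(Rational(1, 36), J), Rational(3, 253))) = Add(J, Add(Rational(3, 253), Mul(Rational(1, 36), J))) = Add(Rational(3, 253), Mul(Rational(37, 36), J)))
Add(Mul(1401, Pow(4139, -1)), Mul(-4899, Pow(Function('C')(49, Function('v')(-8)), -1))) = Add(Mul(1401, Pow(4139, -1)), Mul(-4899, Pow(Add(Rational(3, 253), Mul(Rational(37, 36), Add(-8, Mul(4, Pow(-8, -1))))), -1))) = Add(Mul(1401, Rational(1, 4139)), Mul(-4899, Pow(Add(Rational(3, 253), Mul(Rational(37, 36), Add(-8, Mul(4, Rational(-1, 8))))), -1))) = Add(Rational(1401, 4139), Mul(-4899, Pow(Add(Rational(3, 253), Mul(Rational(37, 36), Add(-8, Rational(-1, 2)))), -1))) = Add(Rational(1401, 4139), Mul(-4899, Pow(Add(Rational(3, 253), Mul(Rational(37, 36), Rational(-17, 2))), -1))) = Add(Rational(1401, 4139), Mul(-4899, Pow(Add(Rational(3, 253), Rational(-629, 72)), -1))) = Add(Rational(1401, 4139), Mul(-4899, Pow(Rational(-158921, 18216), -1))) = Add(Rational(1401, 4139), Mul(-4899, Rational(-18216, 158921))) = Add(Rational(1401, 4139), Rational(89240184, 158921)) = Rational(369587769897, 657774019)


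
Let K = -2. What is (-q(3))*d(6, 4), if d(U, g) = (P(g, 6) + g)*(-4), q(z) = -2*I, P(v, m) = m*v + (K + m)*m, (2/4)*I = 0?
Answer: 0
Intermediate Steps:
I = 0 (I = 2*0 = 0)
P(v, m) = m*v + m*(-2 + m) (P(v, m) = m*v + (-2 + m)*m = m*v + m*(-2 + m))
q(z) = 0 (q(z) = -2*0 = 0)
d(U, g) = -96 - 28*g (d(U, g) = (6*(-2 + 6 + g) + g)*(-4) = (6*(4 + g) + g)*(-4) = ((24 + 6*g) + g)*(-4) = (24 + 7*g)*(-4) = -96 - 28*g)
(-q(3))*d(6, 4) = (-1*0)*(-96 - 28*4) = 0*(-96 - 112) = 0*(-208) = 0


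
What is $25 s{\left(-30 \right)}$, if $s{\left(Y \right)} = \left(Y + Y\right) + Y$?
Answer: $-2250$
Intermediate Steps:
$s{\left(Y \right)} = 3 Y$ ($s{\left(Y \right)} = 2 Y + Y = 3 Y$)
$25 s{\left(-30 \right)} = 25 \cdot 3 \left(-30\right) = 25 \left(-90\right) = -2250$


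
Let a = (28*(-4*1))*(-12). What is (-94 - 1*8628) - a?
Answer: -10066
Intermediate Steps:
a = 1344 (a = (28*(-4))*(-12) = -112*(-12) = 1344)
(-94 - 1*8628) - a = (-94 - 1*8628) - 1*1344 = (-94 - 8628) - 1344 = -8722 - 1344 = -10066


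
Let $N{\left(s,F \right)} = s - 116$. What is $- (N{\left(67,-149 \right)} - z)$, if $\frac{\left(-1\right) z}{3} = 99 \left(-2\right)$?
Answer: $643$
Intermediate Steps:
$N{\left(s,F \right)} = -116 + s$
$z = 594$ ($z = - 3 \cdot 99 \left(-2\right) = \left(-3\right) \left(-198\right) = 594$)
$- (N{\left(67,-149 \right)} - z) = - (\left(-116 + 67\right) - 594) = - (-49 - 594) = \left(-1\right) \left(-643\right) = 643$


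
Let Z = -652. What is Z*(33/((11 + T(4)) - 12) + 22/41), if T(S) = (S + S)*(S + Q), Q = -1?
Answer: -1212068/943 ≈ -1285.3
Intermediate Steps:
T(S) = 2*S*(-1 + S) (T(S) = (S + S)*(S - 1) = (2*S)*(-1 + S) = 2*S*(-1 + S))
Z*(33/((11 + T(4)) - 12) + 22/41) = -652*(33/((11 + 2*4*(-1 + 4)) - 12) + 22/41) = -652*(33/((11 + 2*4*3) - 12) + 22*(1/41)) = -652*(33/((11 + 24) - 12) + 22/41) = -652*(33/(35 - 12) + 22/41) = -652*(33/23 + 22/41) = -652*1859/943 = -1212068/943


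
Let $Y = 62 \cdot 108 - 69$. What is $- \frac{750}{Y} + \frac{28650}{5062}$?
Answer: $\frac{31011175}{5590979} \approx 5.5466$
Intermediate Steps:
$Y = 6627$ ($Y = 6696 - 69 = 6627$)
$- \frac{750}{Y} + \frac{28650}{5062} = - \frac{750}{6627} + \frac{28650}{5062} = \left(-750\right) \frac{1}{6627} + 28650 \cdot \frac{1}{5062} = - \frac{250}{2209} + \frac{14325}{2531} = \frac{31011175}{5590979}$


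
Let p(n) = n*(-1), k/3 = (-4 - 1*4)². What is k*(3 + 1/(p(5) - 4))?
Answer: 1664/3 ≈ 554.67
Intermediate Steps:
k = 192 (k = 3*(-4 - 1*4)² = 3*(-4 - 4)² = 3*(-8)² = 3*64 = 192)
p(n) = -n
k*(3 + 1/(p(5) - 4)) = 192*(3 + 1/(-1*5 - 4)) = 192*(3 + 1/(-5 - 4)) = 192*(3 + 1/(-9)) = 192*(3 - ⅑) = 192*(26/9) = 1664/3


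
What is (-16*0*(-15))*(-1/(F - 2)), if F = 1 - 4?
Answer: 0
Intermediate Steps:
F = -3
(-16*0*(-15))*(-1/(F - 2)) = (-16*0*(-15))*(-1/(-3 - 2)) = (0*(-15))*(-1/(-5)) = 0*(-⅕*(-1)) = 0*(⅕) = 0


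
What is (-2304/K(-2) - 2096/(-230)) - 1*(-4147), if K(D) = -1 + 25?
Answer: 466913/115 ≈ 4060.1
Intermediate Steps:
K(D) = 24
(-2304/K(-2) - 2096/(-230)) - 1*(-4147) = (-2304/24 - 2096/(-230)) - 1*(-4147) = (-2304*1/24 - 2096*(-1/230)) + 4147 = (-96 + 1048/115) + 4147 = -9992/115 + 4147 = 466913/115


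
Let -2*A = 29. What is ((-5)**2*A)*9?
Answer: -6525/2 ≈ -3262.5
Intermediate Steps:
A = -29/2 (A = -1/2*29 = -29/2 ≈ -14.500)
((-5)**2*A)*9 = ((-5)**2*(-29/2))*9 = (25*(-29/2))*9 = -725/2*9 = -6525/2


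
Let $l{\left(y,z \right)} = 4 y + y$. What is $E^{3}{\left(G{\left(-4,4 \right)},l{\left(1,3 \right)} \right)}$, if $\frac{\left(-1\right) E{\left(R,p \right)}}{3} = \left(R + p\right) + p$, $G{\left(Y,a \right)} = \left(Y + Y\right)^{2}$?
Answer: $-10941048$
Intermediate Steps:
$l{\left(y,z \right)} = 5 y$
$G{\left(Y,a \right)} = 4 Y^{2}$ ($G{\left(Y,a \right)} = \left(2 Y\right)^{2} = 4 Y^{2}$)
$E{\left(R,p \right)} = - 6 p - 3 R$ ($E{\left(R,p \right)} = - 3 \left(\left(R + p\right) + p\right) = - 3 \left(R + 2 p\right) = - 6 p - 3 R$)
$E^{3}{\left(G{\left(-4,4 \right)},l{\left(1,3 \right)} \right)} = \left(- 6 \cdot 5 \cdot 1 - 3 \cdot 4 \left(-4\right)^{2}\right)^{3} = \left(\left(-6\right) 5 - 3 \cdot 4 \cdot 16\right)^{3} = \left(-30 - 192\right)^{3} = \left(-222\right)^{3} = -10941048$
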